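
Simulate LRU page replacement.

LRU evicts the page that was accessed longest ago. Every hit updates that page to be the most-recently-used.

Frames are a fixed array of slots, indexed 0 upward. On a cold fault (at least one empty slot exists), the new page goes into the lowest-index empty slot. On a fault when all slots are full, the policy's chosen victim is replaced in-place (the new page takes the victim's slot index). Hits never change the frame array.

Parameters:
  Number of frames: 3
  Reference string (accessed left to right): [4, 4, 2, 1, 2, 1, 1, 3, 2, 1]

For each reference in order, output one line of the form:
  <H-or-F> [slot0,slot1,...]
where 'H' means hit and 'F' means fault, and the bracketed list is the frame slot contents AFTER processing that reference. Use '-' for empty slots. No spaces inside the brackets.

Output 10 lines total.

F [4,-,-]
H [4,-,-]
F [4,2,-]
F [4,2,1]
H [4,2,1]
H [4,2,1]
H [4,2,1]
F [3,2,1]
H [3,2,1]
H [3,2,1]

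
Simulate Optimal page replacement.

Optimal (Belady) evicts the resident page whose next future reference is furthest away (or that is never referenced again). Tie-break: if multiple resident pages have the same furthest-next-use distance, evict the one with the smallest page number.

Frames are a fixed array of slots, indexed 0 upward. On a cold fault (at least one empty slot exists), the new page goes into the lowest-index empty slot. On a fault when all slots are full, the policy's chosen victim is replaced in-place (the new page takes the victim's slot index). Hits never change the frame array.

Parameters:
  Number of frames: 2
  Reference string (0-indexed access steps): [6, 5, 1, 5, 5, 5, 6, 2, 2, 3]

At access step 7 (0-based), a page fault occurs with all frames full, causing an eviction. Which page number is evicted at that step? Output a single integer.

Step 0: ref 6 -> FAULT, frames=[6,-]
Step 1: ref 5 -> FAULT, frames=[6,5]
Step 2: ref 1 -> FAULT, evict 6, frames=[1,5]
Step 3: ref 5 -> HIT, frames=[1,5]
Step 4: ref 5 -> HIT, frames=[1,5]
Step 5: ref 5 -> HIT, frames=[1,5]
Step 6: ref 6 -> FAULT, evict 1, frames=[6,5]
Step 7: ref 2 -> FAULT, evict 5, frames=[6,2]
At step 7: evicted page 5

Answer: 5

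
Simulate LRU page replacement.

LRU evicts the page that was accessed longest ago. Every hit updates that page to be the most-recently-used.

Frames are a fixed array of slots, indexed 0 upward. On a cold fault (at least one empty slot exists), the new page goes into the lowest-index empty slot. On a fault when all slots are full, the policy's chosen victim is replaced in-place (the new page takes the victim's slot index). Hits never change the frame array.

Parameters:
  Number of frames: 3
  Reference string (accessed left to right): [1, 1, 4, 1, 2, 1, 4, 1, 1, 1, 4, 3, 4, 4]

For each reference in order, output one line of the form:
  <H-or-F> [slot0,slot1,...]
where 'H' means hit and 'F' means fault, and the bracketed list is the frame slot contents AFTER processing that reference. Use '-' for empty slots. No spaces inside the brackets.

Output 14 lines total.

F [1,-,-]
H [1,-,-]
F [1,4,-]
H [1,4,-]
F [1,4,2]
H [1,4,2]
H [1,4,2]
H [1,4,2]
H [1,4,2]
H [1,4,2]
H [1,4,2]
F [1,4,3]
H [1,4,3]
H [1,4,3]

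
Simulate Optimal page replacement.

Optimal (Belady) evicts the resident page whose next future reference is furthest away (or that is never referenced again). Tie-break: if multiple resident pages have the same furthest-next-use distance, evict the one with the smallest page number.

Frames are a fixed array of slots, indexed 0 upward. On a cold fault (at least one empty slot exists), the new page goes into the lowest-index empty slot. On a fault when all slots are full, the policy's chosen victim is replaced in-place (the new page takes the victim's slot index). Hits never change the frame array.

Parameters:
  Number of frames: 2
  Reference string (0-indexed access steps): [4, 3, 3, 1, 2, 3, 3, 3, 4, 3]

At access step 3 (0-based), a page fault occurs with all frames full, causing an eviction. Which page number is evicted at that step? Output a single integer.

Answer: 4

Derivation:
Step 0: ref 4 -> FAULT, frames=[4,-]
Step 1: ref 3 -> FAULT, frames=[4,3]
Step 2: ref 3 -> HIT, frames=[4,3]
Step 3: ref 1 -> FAULT, evict 4, frames=[1,3]
At step 3: evicted page 4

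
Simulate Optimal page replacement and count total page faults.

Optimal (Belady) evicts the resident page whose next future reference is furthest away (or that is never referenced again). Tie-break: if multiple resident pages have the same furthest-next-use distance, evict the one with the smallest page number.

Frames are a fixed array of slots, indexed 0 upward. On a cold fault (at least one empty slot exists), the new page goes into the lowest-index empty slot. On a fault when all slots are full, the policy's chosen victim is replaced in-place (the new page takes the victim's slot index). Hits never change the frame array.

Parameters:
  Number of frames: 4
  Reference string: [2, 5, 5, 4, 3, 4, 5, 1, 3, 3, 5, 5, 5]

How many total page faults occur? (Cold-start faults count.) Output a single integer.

Step 0: ref 2 → FAULT, frames=[2,-,-,-]
Step 1: ref 5 → FAULT, frames=[2,5,-,-]
Step 2: ref 5 → HIT, frames=[2,5,-,-]
Step 3: ref 4 → FAULT, frames=[2,5,4,-]
Step 4: ref 3 → FAULT, frames=[2,5,4,3]
Step 5: ref 4 → HIT, frames=[2,5,4,3]
Step 6: ref 5 → HIT, frames=[2,5,4,3]
Step 7: ref 1 → FAULT (evict 2), frames=[1,5,4,3]
Step 8: ref 3 → HIT, frames=[1,5,4,3]
Step 9: ref 3 → HIT, frames=[1,5,4,3]
Step 10: ref 5 → HIT, frames=[1,5,4,3]
Step 11: ref 5 → HIT, frames=[1,5,4,3]
Step 12: ref 5 → HIT, frames=[1,5,4,3]
Total faults: 5

Answer: 5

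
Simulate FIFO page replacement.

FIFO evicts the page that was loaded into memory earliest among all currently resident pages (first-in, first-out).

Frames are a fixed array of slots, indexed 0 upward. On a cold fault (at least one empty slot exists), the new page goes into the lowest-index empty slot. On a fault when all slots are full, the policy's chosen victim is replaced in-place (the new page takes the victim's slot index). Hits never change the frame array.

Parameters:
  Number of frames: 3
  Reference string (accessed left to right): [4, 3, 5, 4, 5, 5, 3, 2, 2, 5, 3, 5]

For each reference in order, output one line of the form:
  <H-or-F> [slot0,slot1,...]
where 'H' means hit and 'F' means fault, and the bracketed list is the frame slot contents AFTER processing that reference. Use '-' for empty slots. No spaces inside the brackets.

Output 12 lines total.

F [4,-,-]
F [4,3,-]
F [4,3,5]
H [4,3,5]
H [4,3,5]
H [4,3,5]
H [4,3,5]
F [2,3,5]
H [2,3,5]
H [2,3,5]
H [2,3,5]
H [2,3,5]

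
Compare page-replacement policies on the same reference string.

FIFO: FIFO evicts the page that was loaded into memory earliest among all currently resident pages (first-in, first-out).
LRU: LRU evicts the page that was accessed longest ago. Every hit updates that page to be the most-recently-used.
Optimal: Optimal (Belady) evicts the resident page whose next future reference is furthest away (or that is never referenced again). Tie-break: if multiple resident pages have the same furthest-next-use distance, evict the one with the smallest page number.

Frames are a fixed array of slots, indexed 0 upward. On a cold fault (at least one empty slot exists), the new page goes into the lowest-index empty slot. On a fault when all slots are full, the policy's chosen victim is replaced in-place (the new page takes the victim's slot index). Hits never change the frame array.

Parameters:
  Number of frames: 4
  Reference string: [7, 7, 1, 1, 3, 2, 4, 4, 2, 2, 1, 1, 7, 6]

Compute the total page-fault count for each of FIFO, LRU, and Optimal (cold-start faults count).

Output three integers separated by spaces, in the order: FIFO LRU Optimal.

Answer: 7 7 6

Derivation:
--- FIFO ---
  step 0: ref 7 -> FAULT, frames=[7,-,-,-] (faults so far: 1)
  step 1: ref 7 -> HIT, frames=[7,-,-,-] (faults so far: 1)
  step 2: ref 1 -> FAULT, frames=[7,1,-,-] (faults so far: 2)
  step 3: ref 1 -> HIT, frames=[7,1,-,-] (faults so far: 2)
  step 4: ref 3 -> FAULT, frames=[7,1,3,-] (faults so far: 3)
  step 5: ref 2 -> FAULT, frames=[7,1,3,2] (faults so far: 4)
  step 6: ref 4 -> FAULT, evict 7, frames=[4,1,3,2] (faults so far: 5)
  step 7: ref 4 -> HIT, frames=[4,1,3,2] (faults so far: 5)
  step 8: ref 2 -> HIT, frames=[4,1,3,2] (faults so far: 5)
  step 9: ref 2 -> HIT, frames=[4,1,3,2] (faults so far: 5)
  step 10: ref 1 -> HIT, frames=[4,1,3,2] (faults so far: 5)
  step 11: ref 1 -> HIT, frames=[4,1,3,2] (faults so far: 5)
  step 12: ref 7 -> FAULT, evict 1, frames=[4,7,3,2] (faults so far: 6)
  step 13: ref 6 -> FAULT, evict 3, frames=[4,7,6,2] (faults so far: 7)
  FIFO total faults: 7
--- LRU ---
  step 0: ref 7 -> FAULT, frames=[7,-,-,-] (faults so far: 1)
  step 1: ref 7 -> HIT, frames=[7,-,-,-] (faults so far: 1)
  step 2: ref 1 -> FAULT, frames=[7,1,-,-] (faults so far: 2)
  step 3: ref 1 -> HIT, frames=[7,1,-,-] (faults so far: 2)
  step 4: ref 3 -> FAULT, frames=[7,1,3,-] (faults so far: 3)
  step 5: ref 2 -> FAULT, frames=[7,1,3,2] (faults so far: 4)
  step 6: ref 4 -> FAULT, evict 7, frames=[4,1,3,2] (faults so far: 5)
  step 7: ref 4 -> HIT, frames=[4,1,3,2] (faults so far: 5)
  step 8: ref 2 -> HIT, frames=[4,1,3,2] (faults so far: 5)
  step 9: ref 2 -> HIT, frames=[4,1,3,2] (faults so far: 5)
  step 10: ref 1 -> HIT, frames=[4,1,3,2] (faults so far: 5)
  step 11: ref 1 -> HIT, frames=[4,1,3,2] (faults so far: 5)
  step 12: ref 7 -> FAULT, evict 3, frames=[4,1,7,2] (faults so far: 6)
  step 13: ref 6 -> FAULT, evict 4, frames=[6,1,7,2] (faults so far: 7)
  LRU total faults: 7
--- Optimal ---
  step 0: ref 7 -> FAULT, frames=[7,-,-,-] (faults so far: 1)
  step 1: ref 7 -> HIT, frames=[7,-,-,-] (faults so far: 1)
  step 2: ref 1 -> FAULT, frames=[7,1,-,-] (faults so far: 2)
  step 3: ref 1 -> HIT, frames=[7,1,-,-] (faults so far: 2)
  step 4: ref 3 -> FAULT, frames=[7,1,3,-] (faults so far: 3)
  step 5: ref 2 -> FAULT, frames=[7,1,3,2] (faults so far: 4)
  step 6: ref 4 -> FAULT, evict 3, frames=[7,1,4,2] (faults so far: 5)
  step 7: ref 4 -> HIT, frames=[7,1,4,2] (faults so far: 5)
  step 8: ref 2 -> HIT, frames=[7,1,4,2] (faults so far: 5)
  step 9: ref 2 -> HIT, frames=[7,1,4,2] (faults so far: 5)
  step 10: ref 1 -> HIT, frames=[7,1,4,2] (faults so far: 5)
  step 11: ref 1 -> HIT, frames=[7,1,4,2] (faults so far: 5)
  step 12: ref 7 -> HIT, frames=[7,1,4,2] (faults so far: 5)
  step 13: ref 6 -> FAULT, evict 1, frames=[7,6,4,2] (faults so far: 6)
  Optimal total faults: 6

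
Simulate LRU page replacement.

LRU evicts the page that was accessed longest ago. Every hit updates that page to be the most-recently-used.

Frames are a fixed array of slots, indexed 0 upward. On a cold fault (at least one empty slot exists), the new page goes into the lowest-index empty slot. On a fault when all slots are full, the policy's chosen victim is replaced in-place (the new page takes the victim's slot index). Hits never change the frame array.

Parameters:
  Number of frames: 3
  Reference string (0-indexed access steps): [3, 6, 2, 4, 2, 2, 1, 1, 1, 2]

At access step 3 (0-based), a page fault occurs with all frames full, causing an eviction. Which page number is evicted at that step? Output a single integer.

Step 0: ref 3 -> FAULT, frames=[3,-,-]
Step 1: ref 6 -> FAULT, frames=[3,6,-]
Step 2: ref 2 -> FAULT, frames=[3,6,2]
Step 3: ref 4 -> FAULT, evict 3, frames=[4,6,2]
At step 3: evicted page 3

Answer: 3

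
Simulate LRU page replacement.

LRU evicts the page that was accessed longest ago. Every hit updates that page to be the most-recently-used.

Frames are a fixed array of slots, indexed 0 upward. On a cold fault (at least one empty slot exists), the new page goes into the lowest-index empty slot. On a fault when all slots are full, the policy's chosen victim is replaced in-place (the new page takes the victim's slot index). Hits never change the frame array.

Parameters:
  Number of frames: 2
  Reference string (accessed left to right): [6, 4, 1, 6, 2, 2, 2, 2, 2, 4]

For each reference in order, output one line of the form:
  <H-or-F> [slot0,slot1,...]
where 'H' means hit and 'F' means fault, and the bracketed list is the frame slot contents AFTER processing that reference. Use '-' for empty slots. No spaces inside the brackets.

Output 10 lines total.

F [6,-]
F [6,4]
F [1,4]
F [1,6]
F [2,6]
H [2,6]
H [2,6]
H [2,6]
H [2,6]
F [2,4]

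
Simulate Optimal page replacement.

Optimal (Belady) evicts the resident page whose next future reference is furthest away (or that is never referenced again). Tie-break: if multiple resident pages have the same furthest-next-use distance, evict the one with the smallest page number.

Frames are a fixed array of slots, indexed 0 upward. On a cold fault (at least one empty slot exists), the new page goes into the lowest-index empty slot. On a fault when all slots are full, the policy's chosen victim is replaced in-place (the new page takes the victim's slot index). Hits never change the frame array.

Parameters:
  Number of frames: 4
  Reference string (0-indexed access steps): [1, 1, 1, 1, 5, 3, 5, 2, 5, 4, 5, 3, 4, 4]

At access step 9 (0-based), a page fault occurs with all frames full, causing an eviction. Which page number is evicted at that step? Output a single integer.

Step 0: ref 1 -> FAULT, frames=[1,-,-,-]
Step 1: ref 1 -> HIT, frames=[1,-,-,-]
Step 2: ref 1 -> HIT, frames=[1,-,-,-]
Step 3: ref 1 -> HIT, frames=[1,-,-,-]
Step 4: ref 5 -> FAULT, frames=[1,5,-,-]
Step 5: ref 3 -> FAULT, frames=[1,5,3,-]
Step 6: ref 5 -> HIT, frames=[1,5,3,-]
Step 7: ref 2 -> FAULT, frames=[1,5,3,2]
Step 8: ref 5 -> HIT, frames=[1,5,3,2]
Step 9: ref 4 -> FAULT, evict 1, frames=[4,5,3,2]
At step 9: evicted page 1

Answer: 1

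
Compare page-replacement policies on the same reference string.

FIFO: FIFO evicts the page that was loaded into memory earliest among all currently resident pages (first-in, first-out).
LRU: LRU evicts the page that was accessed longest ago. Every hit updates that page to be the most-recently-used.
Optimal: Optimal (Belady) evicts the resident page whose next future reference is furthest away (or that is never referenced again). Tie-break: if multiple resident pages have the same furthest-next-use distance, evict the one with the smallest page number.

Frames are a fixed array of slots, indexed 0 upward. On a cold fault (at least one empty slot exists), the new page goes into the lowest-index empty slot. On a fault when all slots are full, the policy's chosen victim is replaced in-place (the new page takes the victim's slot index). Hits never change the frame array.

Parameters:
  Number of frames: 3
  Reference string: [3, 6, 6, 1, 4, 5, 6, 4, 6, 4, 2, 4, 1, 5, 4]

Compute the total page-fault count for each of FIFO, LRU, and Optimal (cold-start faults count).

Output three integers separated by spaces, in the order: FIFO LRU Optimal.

Answer: 10 9 7

Derivation:
--- FIFO ---
  step 0: ref 3 -> FAULT, frames=[3,-,-] (faults so far: 1)
  step 1: ref 6 -> FAULT, frames=[3,6,-] (faults so far: 2)
  step 2: ref 6 -> HIT, frames=[3,6,-] (faults so far: 2)
  step 3: ref 1 -> FAULT, frames=[3,6,1] (faults so far: 3)
  step 4: ref 4 -> FAULT, evict 3, frames=[4,6,1] (faults so far: 4)
  step 5: ref 5 -> FAULT, evict 6, frames=[4,5,1] (faults so far: 5)
  step 6: ref 6 -> FAULT, evict 1, frames=[4,5,6] (faults so far: 6)
  step 7: ref 4 -> HIT, frames=[4,5,6] (faults so far: 6)
  step 8: ref 6 -> HIT, frames=[4,5,6] (faults so far: 6)
  step 9: ref 4 -> HIT, frames=[4,5,6] (faults so far: 6)
  step 10: ref 2 -> FAULT, evict 4, frames=[2,5,6] (faults so far: 7)
  step 11: ref 4 -> FAULT, evict 5, frames=[2,4,6] (faults so far: 8)
  step 12: ref 1 -> FAULT, evict 6, frames=[2,4,1] (faults so far: 9)
  step 13: ref 5 -> FAULT, evict 2, frames=[5,4,1] (faults so far: 10)
  step 14: ref 4 -> HIT, frames=[5,4,1] (faults so far: 10)
  FIFO total faults: 10
--- LRU ---
  step 0: ref 3 -> FAULT, frames=[3,-,-] (faults so far: 1)
  step 1: ref 6 -> FAULT, frames=[3,6,-] (faults so far: 2)
  step 2: ref 6 -> HIT, frames=[3,6,-] (faults so far: 2)
  step 3: ref 1 -> FAULT, frames=[3,6,1] (faults so far: 3)
  step 4: ref 4 -> FAULT, evict 3, frames=[4,6,1] (faults so far: 4)
  step 5: ref 5 -> FAULT, evict 6, frames=[4,5,1] (faults so far: 5)
  step 6: ref 6 -> FAULT, evict 1, frames=[4,5,6] (faults so far: 6)
  step 7: ref 4 -> HIT, frames=[4,5,6] (faults so far: 6)
  step 8: ref 6 -> HIT, frames=[4,5,6] (faults so far: 6)
  step 9: ref 4 -> HIT, frames=[4,5,6] (faults so far: 6)
  step 10: ref 2 -> FAULT, evict 5, frames=[4,2,6] (faults so far: 7)
  step 11: ref 4 -> HIT, frames=[4,2,6] (faults so far: 7)
  step 12: ref 1 -> FAULT, evict 6, frames=[4,2,1] (faults so far: 8)
  step 13: ref 5 -> FAULT, evict 2, frames=[4,5,1] (faults so far: 9)
  step 14: ref 4 -> HIT, frames=[4,5,1] (faults so far: 9)
  LRU total faults: 9
--- Optimal ---
  step 0: ref 3 -> FAULT, frames=[3,-,-] (faults so far: 1)
  step 1: ref 6 -> FAULT, frames=[3,6,-] (faults so far: 2)
  step 2: ref 6 -> HIT, frames=[3,6,-] (faults so far: 2)
  step 3: ref 1 -> FAULT, frames=[3,6,1] (faults so far: 3)
  step 4: ref 4 -> FAULT, evict 3, frames=[4,6,1] (faults so far: 4)
  step 5: ref 5 -> FAULT, evict 1, frames=[4,6,5] (faults so far: 5)
  step 6: ref 6 -> HIT, frames=[4,6,5] (faults so far: 5)
  step 7: ref 4 -> HIT, frames=[4,6,5] (faults so far: 5)
  step 8: ref 6 -> HIT, frames=[4,6,5] (faults so far: 5)
  step 9: ref 4 -> HIT, frames=[4,6,5] (faults so far: 5)
  step 10: ref 2 -> FAULT, evict 6, frames=[4,2,5] (faults so far: 6)
  step 11: ref 4 -> HIT, frames=[4,2,5] (faults so far: 6)
  step 12: ref 1 -> FAULT, evict 2, frames=[4,1,5] (faults so far: 7)
  step 13: ref 5 -> HIT, frames=[4,1,5] (faults so far: 7)
  step 14: ref 4 -> HIT, frames=[4,1,5] (faults so far: 7)
  Optimal total faults: 7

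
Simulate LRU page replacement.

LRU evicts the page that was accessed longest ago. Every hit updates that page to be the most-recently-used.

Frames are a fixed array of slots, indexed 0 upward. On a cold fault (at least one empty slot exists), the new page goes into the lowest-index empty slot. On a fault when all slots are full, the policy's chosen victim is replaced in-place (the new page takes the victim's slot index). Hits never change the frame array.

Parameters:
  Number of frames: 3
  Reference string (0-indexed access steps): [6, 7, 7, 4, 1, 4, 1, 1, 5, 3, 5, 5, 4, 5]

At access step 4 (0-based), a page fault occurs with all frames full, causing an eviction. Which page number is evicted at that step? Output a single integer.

Answer: 6

Derivation:
Step 0: ref 6 -> FAULT, frames=[6,-,-]
Step 1: ref 7 -> FAULT, frames=[6,7,-]
Step 2: ref 7 -> HIT, frames=[6,7,-]
Step 3: ref 4 -> FAULT, frames=[6,7,4]
Step 4: ref 1 -> FAULT, evict 6, frames=[1,7,4]
At step 4: evicted page 6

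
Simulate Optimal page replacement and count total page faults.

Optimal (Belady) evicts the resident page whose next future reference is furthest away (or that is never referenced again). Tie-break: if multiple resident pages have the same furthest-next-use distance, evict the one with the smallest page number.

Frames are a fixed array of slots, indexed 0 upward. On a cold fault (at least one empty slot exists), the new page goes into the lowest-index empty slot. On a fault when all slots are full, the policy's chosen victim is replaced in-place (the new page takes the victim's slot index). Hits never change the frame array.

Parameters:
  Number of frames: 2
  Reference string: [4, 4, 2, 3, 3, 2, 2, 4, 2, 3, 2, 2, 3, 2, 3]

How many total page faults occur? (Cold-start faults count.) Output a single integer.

Step 0: ref 4 → FAULT, frames=[4,-]
Step 1: ref 4 → HIT, frames=[4,-]
Step 2: ref 2 → FAULT, frames=[4,2]
Step 3: ref 3 → FAULT (evict 4), frames=[3,2]
Step 4: ref 3 → HIT, frames=[3,2]
Step 5: ref 2 → HIT, frames=[3,2]
Step 6: ref 2 → HIT, frames=[3,2]
Step 7: ref 4 → FAULT (evict 3), frames=[4,2]
Step 8: ref 2 → HIT, frames=[4,2]
Step 9: ref 3 → FAULT (evict 4), frames=[3,2]
Step 10: ref 2 → HIT, frames=[3,2]
Step 11: ref 2 → HIT, frames=[3,2]
Step 12: ref 3 → HIT, frames=[3,2]
Step 13: ref 2 → HIT, frames=[3,2]
Step 14: ref 3 → HIT, frames=[3,2]
Total faults: 5

Answer: 5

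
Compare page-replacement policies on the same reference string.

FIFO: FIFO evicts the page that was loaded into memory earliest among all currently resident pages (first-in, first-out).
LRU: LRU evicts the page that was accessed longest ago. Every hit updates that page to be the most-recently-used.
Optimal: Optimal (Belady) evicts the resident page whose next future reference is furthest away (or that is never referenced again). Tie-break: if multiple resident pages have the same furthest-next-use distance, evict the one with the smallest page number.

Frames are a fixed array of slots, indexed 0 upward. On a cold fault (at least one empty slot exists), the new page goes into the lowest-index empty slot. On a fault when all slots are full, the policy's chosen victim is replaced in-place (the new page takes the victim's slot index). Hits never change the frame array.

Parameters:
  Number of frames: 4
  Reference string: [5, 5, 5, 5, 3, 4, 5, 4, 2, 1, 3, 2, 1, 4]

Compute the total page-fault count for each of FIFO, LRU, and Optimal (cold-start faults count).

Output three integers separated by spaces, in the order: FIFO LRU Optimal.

Answer: 5 6 5

Derivation:
--- FIFO ---
  step 0: ref 5 -> FAULT, frames=[5,-,-,-] (faults so far: 1)
  step 1: ref 5 -> HIT, frames=[5,-,-,-] (faults so far: 1)
  step 2: ref 5 -> HIT, frames=[5,-,-,-] (faults so far: 1)
  step 3: ref 5 -> HIT, frames=[5,-,-,-] (faults so far: 1)
  step 4: ref 3 -> FAULT, frames=[5,3,-,-] (faults so far: 2)
  step 5: ref 4 -> FAULT, frames=[5,3,4,-] (faults so far: 3)
  step 6: ref 5 -> HIT, frames=[5,3,4,-] (faults so far: 3)
  step 7: ref 4 -> HIT, frames=[5,3,4,-] (faults so far: 3)
  step 8: ref 2 -> FAULT, frames=[5,3,4,2] (faults so far: 4)
  step 9: ref 1 -> FAULT, evict 5, frames=[1,3,4,2] (faults so far: 5)
  step 10: ref 3 -> HIT, frames=[1,3,4,2] (faults so far: 5)
  step 11: ref 2 -> HIT, frames=[1,3,4,2] (faults so far: 5)
  step 12: ref 1 -> HIT, frames=[1,3,4,2] (faults so far: 5)
  step 13: ref 4 -> HIT, frames=[1,3,4,2] (faults so far: 5)
  FIFO total faults: 5
--- LRU ---
  step 0: ref 5 -> FAULT, frames=[5,-,-,-] (faults so far: 1)
  step 1: ref 5 -> HIT, frames=[5,-,-,-] (faults so far: 1)
  step 2: ref 5 -> HIT, frames=[5,-,-,-] (faults so far: 1)
  step 3: ref 5 -> HIT, frames=[5,-,-,-] (faults so far: 1)
  step 4: ref 3 -> FAULT, frames=[5,3,-,-] (faults so far: 2)
  step 5: ref 4 -> FAULT, frames=[5,3,4,-] (faults so far: 3)
  step 6: ref 5 -> HIT, frames=[5,3,4,-] (faults so far: 3)
  step 7: ref 4 -> HIT, frames=[5,3,4,-] (faults so far: 3)
  step 8: ref 2 -> FAULT, frames=[5,3,4,2] (faults so far: 4)
  step 9: ref 1 -> FAULT, evict 3, frames=[5,1,4,2] (faults so far: 5)
  step 10: ref 3 -> FAULT, evict 5, frames=[3,1,4,2] (faults so far: 6)
  step 11: ref 2 -> HIT, frames=[3,1,4,2] (faults so far: 6)
  step 12: ref 1 -> HIT, frames=[3,1,4,2] (faults so far: 6)
  step 13: ref 4 -> HIT, frames=[3,1,4,2] (faults so far: 6)
  LRU total faults: 6
--- Optimal ---
  step 0: ref 5 -> FAULT, frames=[5,-,-,-] (faults so far: 1)
  step 1: ref 5 -> HIT, frames=[5,-,-,-] (faults so far: 1)
  step 2: ref 5 -> HIT, frames=[5,-,-,-] (faults so far: 1)
  step 3: ref 5 -> HIT, frames=[5,-,-,-] (faults so far: 1)
  step 4: ref 3 -> FAULT, frames=[5,3,-,-] (faults so far: 2)
  step 5: ref 4 -> FAULT, frames=[5,3,4,-] (faults so far: 3)
  step 6: ref 5 -> HIT, frames=[5,3,4,-] (faults so far: 3)
  step 7: ref 4 -> HIT, frames=[5,3,4,-] (faults so far: 3)
  step 8: ref 2 -> FAULT, frames=[5,3,4,2] (faults so far: 4)
  step 9: ref 1 -> FAULT, evict 5, frames=[1,3,4,2] (faults so far: 5)
  step 10: ref 3 -> HIT, frames=[1,3,4,2] (faults so far: 5)
  step 11: ref 2 -> HIT, frames=[1,3,4,2] (faults so far: 5)
  step 12: ref 1 -> HIT, frames=[1,3,4,2] (faults so far: 5)
  step 13: ref 4 -> HIT, frames=[1,3,4,2] (faults so far: 5)
  Optimal total faults: 5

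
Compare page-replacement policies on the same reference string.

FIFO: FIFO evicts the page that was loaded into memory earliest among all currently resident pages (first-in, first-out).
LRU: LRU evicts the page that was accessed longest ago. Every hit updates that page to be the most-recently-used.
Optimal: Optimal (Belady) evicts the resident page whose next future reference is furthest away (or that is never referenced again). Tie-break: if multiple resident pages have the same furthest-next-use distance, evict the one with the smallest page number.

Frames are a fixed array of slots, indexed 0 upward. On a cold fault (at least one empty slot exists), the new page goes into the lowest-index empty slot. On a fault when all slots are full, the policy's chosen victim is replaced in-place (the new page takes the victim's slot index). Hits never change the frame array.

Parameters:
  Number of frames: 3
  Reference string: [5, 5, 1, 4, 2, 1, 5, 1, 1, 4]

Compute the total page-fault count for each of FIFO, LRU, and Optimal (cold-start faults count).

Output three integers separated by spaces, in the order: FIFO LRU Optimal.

Answer: 7 6 5

Derivation:
--- FIFO ---
  step 0: ref 5 -> FAULT, frames=[5,-,-] (faults so far: 1)
  step 1: ref 5 -> HIT, frames=[5,-,-] (faults so far: 1)
  step 2: ref 1 -> FAULT, frames=[5,1,-] (faults so far: 2)
  step 3: ref 4 -> FAULT, frames=[5,1,4] (faults so far: 3)
  step 4: ref 2 -> FAULT, evict 5, frames=[2,1,4] (faults so far: 4)
  step 5: ref 1 -> HIT, frames=[2,1,4] (faults so far: 4)
  step 6: ref 5 -> FAULT, evict 1, frames=[2,5,4] (faults so far: 5)
  step 7: ref 1 -> FAULT, evict 4, frames=[2,5,1] (faults so far: 6)
  step 8: ref 1 -> HIT, frames=[2,5,1] (faults so far: 6)
  step 9: ref 4 -> FAULT, evict 2, frames=[4,5,1] (faults so far: 7)
  FIFO total faults: 7
--- LRU ---
  step 0: ref 5 -> FAULT, frames=[5,-,-] (faults so far: 1)
  step 1: ref 5 -> HIT, frames=[5,-,-] (faults so far: 1)
  step 2: ref 1 -> FAULT, frames=[5,1,-] (faults so far: 2)
  step 3: ref 4 -> FAULT, frames=[5,1,4] (faults so far: 3)
  step 4: ref 2 -> FAULT, evict 5, frames=[2,1,4] (faults so far: 4)
  step 5: ref 1 -> HIT, frames=[2,1,4] (faults so far: 4)
  step 6: ref 5 -> FAULT, evict 4, frames=[2,1,5] (faults so far: 5)
  step 7: ref 1 -> HIT, frames=[2,1,5] (faults so far: 5)
  step 8: ref 1 -> HIT, frames=[2,1,5] (faults so far: 5)
  step 9: ref 4 -> FAULT, evict 2, frames=[4,1,5] (faults so far: 6)
  LRU total faults: 6
--- Optimal ---
  step 0: ref 5 -> FAULT, frames=[5,-,-] (faults so far: 1)
  step 1: ref 5 -> HIT, frames=[5,-,-] (faults so far: 1)
  step 2: ref 1 -> FAULT, frames=[5,1,-] (faults so far: 2)
  step 3: ref 4 -> FAULT, frames=[5,1,4] (faults so far: 3)
  step 4: ref 2 -> FAULT, evict 4, frames=[5,1,2] (faults so far: 4)
  step 5: ref 1 -> HIT, frames=[5,1,2] (faults so far: 4)
  step 6: ref 5 -> HIT, frames=[5,1,2] (faults so far: 4)
  step 7: ref 1 -> HIT, frames=[5,1,2] (faults so far: 4)
  step 8: ref 1 -> HIT, frames=[5,1,2] (faults so far: 4)
  step 9: ref 4 -> FAULT, evict 1, frames=[5,4,2] (faults so far: 5)
  Optimal total faults: 5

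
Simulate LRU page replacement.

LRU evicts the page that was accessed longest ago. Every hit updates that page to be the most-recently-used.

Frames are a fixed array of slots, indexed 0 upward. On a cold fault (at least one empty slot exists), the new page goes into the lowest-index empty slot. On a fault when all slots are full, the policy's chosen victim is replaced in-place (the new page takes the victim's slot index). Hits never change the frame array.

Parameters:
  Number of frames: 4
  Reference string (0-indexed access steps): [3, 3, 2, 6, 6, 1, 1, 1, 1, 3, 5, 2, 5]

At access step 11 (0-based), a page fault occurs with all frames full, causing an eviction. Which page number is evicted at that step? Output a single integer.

Answer: 6

Derivation:
Step 0: ref 3 -> FAULT, frames=[3,-,-,-]
Step 1: ref 3 -> HIT, frames=[3,-,-,-]
Step 2: ref 2 -> FAULT, frames=[3,2,-,-]
Step 3: ref 6 -> FAULT, frames=[3,2,6,-]
Step 4: ref 6 -> HIT, frames=[3,2,6,-]
Step 5: ref 1 -> FAULT, frames=[3,2,6,1]
Step 6: ref 1 -> HIT, frames=[3,2,6,1]
Step 7: ref 1 -> HIT, frames=[3,2,6,1]
Step 8: ref 1 -> HIT, frames=[3,2,6,1]
Step 9: ref 3 -> HIT, frames=[3,2,6,1]
Step 10: ref 5 -> FAULT, evict 2, frames=[3,5,6,1]
Step 11: ref 2 -> FAULT, evict 6, frames=[3,5,2,1]
At step 11: evicted page 6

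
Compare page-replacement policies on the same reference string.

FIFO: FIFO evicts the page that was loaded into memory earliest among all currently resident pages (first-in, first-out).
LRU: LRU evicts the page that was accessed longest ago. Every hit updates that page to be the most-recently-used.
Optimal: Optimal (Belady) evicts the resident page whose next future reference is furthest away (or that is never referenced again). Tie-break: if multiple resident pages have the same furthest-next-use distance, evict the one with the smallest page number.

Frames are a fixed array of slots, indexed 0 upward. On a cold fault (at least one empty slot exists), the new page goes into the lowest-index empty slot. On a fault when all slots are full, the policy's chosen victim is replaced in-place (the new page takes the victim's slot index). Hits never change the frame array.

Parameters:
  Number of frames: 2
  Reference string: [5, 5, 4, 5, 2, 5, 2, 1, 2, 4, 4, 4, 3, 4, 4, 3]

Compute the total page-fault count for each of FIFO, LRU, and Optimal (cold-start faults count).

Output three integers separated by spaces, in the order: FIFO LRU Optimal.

Answer: 8 6 6

Derivation:
--- FIFO ---
  step 0: ref 5 -> FAULT, frames=[5,-] (faults so far: 1)
  step 1: ref 5 -> HIT, frames=[5,-] (faults so far: 1)
  step 2: ref 4 -> FAULT, frames=[5,4] (faults so far: 2)
  step 3: ref 5 -> HIT, frames=[5,4] (faults so far: 2)
  step 4: ref 2 -> FAULT, evict 5, frames=[2,4] (faults so far: 3)
  step 5: ref 5 -> FAULT, evict 4, frames=[2,5] (faults so far: 4)
  step 6: ref 2 -> HIT, frames=[2,5] (faults so far: 4)
  step 7: ref 1 -> FAULT, evict 2, frames=[1,5] (faults so far: 5)
  step 8: ref 2 -> FAULT, evict 5, frames=[1,2] (faults so far: 6)
  step 9: ref 4 -> FAULT, evict 1, frames=[4,2] (faults so far: 7)
  step 10: ref 4 -> HIT, frames=[4,2] (faults so far: 7)
  step 11: ref 4 -> HIT, frames=[4,2] (faults so far: 7)
  step 12: ref 3 -> FAULT, evict 2, frames=[4,3] (faults so far: 8)
  step 13: ref 4 -> HIT, frames=[4,3] (faults so far: 8)
  step 14: ref 4 -> HIT, frames=[4,3] (faults so far: 8)
  step 15: ref 3 -> HIT, frames=[4,3] (faults so far: 8)
  FIFO total faults: 8
--- LRU ---
  step 0: ref 5 -> FAULT, frames=[5,-] (faults so far: 1)
  step 1: ref 5 -> HIT, frames=[5,-] (faults so far: 1)
  step 2: ref 4 -> FAULT, frames=[5,4] (faults so far: 2)
  step 3: ref 5 -> HIT, frames=[5,4] (faults so far: 2)
  step 4: ref 2 -> FAULT, evict 4, frames=[5,2] (faults so far: 3)
  step 5: ref 5 -> HIT, frames=[5,2] (faults so far: 3)
  step 6: ref 2 -> HIT, frames=[5,2] (faults so far: 3)
  step 7: ref 1 -> FAULT, evict 5, frames=[1,2] (faults so far: 4)
  step 8: ref 2 -> HIT, frames=[1,2] (faults so far: 4)
  step 9: ref 4 -> FAULT, evict 1, frames=[4,2] (faults so far: 5)
  step 10: ref 4 -> HIT, frames=[4,2] (faults so far: 5)
  step 11: ref 4 -> HIT, frames=[4,2] (faults so far: 5)
  step 12: ref 3 -> FAULT, evict 2, frames=[4,3] (faults so far: 6)
  step 13: ref 4 -> HIT, frames=[4,3] (faults so far: 6)
  step 14: ref 4 -> HIT, frames=[4,3] (faults so far: 6)
  step 15: ref 3 -> HIT, frames=[4,3] (faults so far: 6)
  LRU total faults: 6
--- Optimal ---
  step 0: ref 5 -> FAULT, frames=[5,-] (faults so far: 1)
  step 1: ref 5 -> HIT, frames=[5,-] (faults so far: 1)
  step 2: ref 4 -> FAULT, frames=[5,4] (faults so far: 2)
  step 3: ref 5 -> HIT, frames=[5,4] (faults so far: 2)
  step 4: ref 2 -> FAULT, evict 4, frames=[5,2] (faults so far: 3)
  step 5: ref 5 -> HIT, frames=[5,2] (faults so far: 3)
  step 6: ref 2 -> HIT, frames=[5,2] (faults so far: 3)
  step 7: ref 1 -> FAULT, evict 5, frames=[1,2] (faults so far: 4)
  step 8: ref 2 -> HIT, frames=[1,2] (faults so far: 4)
  step 9: ref 4 -> FAULT, evict 1, frames=[4,2] (faults so far: 5)
  step 10: ref 4 -> HIT, frames=[4,2] (faults so far: 5)
  step 11: ref 4 -> HIT, frames=[4,2] (faults so far: 5)
  step 12: ref 3 -> FAULT, evict 2, frames=[4,3] (faults so far: 6)
  step 13: ref 4 -> HIT, frames=[4,3] (faults so far: 6)
  step 14: ref 4 -> HIT, frames=[4,3] (faults so far: 6)
  step 15: ref 3 -> HIT, frames=[4,3] (faults so far: 6)
  Optimal total faults: 6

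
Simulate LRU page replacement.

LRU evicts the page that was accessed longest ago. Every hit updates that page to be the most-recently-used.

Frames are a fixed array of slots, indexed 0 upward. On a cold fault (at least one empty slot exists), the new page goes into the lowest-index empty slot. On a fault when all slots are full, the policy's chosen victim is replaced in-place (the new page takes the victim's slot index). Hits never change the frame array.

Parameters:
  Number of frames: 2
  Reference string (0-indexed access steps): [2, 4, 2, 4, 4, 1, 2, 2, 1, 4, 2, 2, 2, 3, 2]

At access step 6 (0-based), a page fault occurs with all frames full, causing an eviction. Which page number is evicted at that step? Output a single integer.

Answer: 4

Derivation:
Step 0: ref 2 -> FAULT, frames=[2,-]
Step 1: ref 4 -> FAULT, frames=[2,4]
Step 2: ref 2 -> HIT, frames=[2,4]
Step 3: ref 4 -> HIT, frames=[2,4]
Step 4: ref 4 -> HIT, frames=[2,4]
Step 5: ref 1 -> FAULT, evict 2, frames=[1,4]
Step 6: ref 2 -> FAULT, evict 4, frames=[1,2]
At step 6: evicted page 4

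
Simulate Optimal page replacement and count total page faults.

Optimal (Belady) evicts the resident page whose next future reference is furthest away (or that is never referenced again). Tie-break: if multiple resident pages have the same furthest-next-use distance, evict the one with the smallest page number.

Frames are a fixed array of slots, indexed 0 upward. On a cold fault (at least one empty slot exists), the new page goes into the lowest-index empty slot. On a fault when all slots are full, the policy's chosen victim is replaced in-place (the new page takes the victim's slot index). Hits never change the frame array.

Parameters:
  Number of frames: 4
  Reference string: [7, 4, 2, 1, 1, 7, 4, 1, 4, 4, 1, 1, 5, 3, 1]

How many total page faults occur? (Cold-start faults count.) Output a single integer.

Answer: 6

Derivation:
Step 0: ref 7 → FAULT, frames=[7,-,-,-]
Step 1: ref 4 → FAULT, frames=[7,4,-,-]
Step 2: ref 2 → FAULT, frames=[7,4,2,-]
Step 3: ref 1 → FAULT, frames=[7,4,2,1]
Step 4: ref 1 → HIT, frames=[7,4,2,1]
Step 5: ref 7 → HIT, frames=[7,4,2,1]
Step 6: ref 4 → HIT, frames=[7,4,2,1]
Step 7: ref 1 → HIT, frames=[7,4,2,1]
Step 8: ref 4 → HIT, frames=[7,4,2,1]
Step 9: ref 4 → HIT, frames=[7,4,2,1]
Step 10: ref 1 → HIT, frames=[7,4,2,1]
Step 11: ref 1 → HIT, frames=[7,4,2,1]
Step 12: ref 5 → FAULT (evict 2), frames=[7,4,5,1]
Step 13: ref 3 → FAULT (evict 4), frames=[7,3,5,1]
Step 14: ref 1 → HIT, frames=[7,3,5,1]
Total faults: 6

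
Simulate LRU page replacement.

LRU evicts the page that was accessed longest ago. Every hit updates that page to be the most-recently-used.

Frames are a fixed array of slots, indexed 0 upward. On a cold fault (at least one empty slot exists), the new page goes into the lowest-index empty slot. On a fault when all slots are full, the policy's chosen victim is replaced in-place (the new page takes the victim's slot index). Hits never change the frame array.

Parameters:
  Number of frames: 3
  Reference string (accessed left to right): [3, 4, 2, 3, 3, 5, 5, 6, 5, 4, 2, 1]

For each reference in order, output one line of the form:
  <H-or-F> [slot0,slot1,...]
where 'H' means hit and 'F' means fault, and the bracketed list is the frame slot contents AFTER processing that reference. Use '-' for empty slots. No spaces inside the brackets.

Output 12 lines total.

F [3,-,-]
F [3,4,-]
F [3,4,2]
H [3,4,2]
H [3,4,2]
F [3,5,2]
H [3,5,2]
F [3,5,6]
H [3,5,6]
F [4,5,6]
F [4,5,2]
F [4,1,2]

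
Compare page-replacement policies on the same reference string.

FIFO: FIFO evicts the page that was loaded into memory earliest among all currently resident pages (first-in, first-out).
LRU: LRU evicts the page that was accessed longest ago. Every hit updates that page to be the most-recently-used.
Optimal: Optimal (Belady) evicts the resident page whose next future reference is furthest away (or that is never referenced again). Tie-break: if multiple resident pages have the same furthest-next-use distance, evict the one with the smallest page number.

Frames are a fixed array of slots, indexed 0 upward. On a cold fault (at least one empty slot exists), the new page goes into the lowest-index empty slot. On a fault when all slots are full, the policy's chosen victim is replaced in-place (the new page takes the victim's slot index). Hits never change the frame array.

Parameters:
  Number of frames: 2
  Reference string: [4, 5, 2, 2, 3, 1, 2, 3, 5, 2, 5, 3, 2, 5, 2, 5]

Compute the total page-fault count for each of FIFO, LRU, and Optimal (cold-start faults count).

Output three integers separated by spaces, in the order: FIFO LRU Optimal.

--- FIFO ---
  step 0: ref 4 -> FAULT, frames=[4,-] (faults so far: 1)
  step 1: ref 5 -> FAULT, frames=[4,5] (faults so far: 2)
  step 2: ref 2 -> FAULT, evict 4, frames=[2,5] (faults so far: 3)
  step 3: ref 2 -> HIT, frames=[2,5] (faults so far: 3)
  step 4: ref 3 -> FAULT, evict 5, frames=[2,3] (faults so far: 4)
  step 5: ref 1 -> FAULT, evict 2, frames=[1,3] (faults so far: 5)
  step 6: ref 2 -> FAULT, evict 3, frames=[1,2] (faults so far: 6)
  step 7: ref 3 -> FAULT, evict 1, frames=[3,2] (faults so far: 7)
  step 8: ref 5 -> FAULT, evict 2, frames=[3,5] (faults so far: 8)
  step 9: ref 2 -> FAULT, evict 3, frames=[2,5] (faults so far: 9)
  step 10: ref 5 -> HIT, frames=[2,5] (faults so far: 9)
  step 11: ref 3 -> FAULT, evict 5, frames=[2,3] (faults so far: 10)
  step 12: ref 2 -> HIT, frames=[2,3] (faults so far: 10)
  step 13: ref 5 -> FAULT, evict 2, frames=[5,3] (faults so far: 11)
  step 14: ref 2 -> FAULT, evict 3, frames=[5,2] (faults so far: 12)
  step 15: ref 5 -> HIT, frames=[5,2] (faults so far: 12)
  FIFO total faults: 12
--- LRU ---
  step 0: ref 4 -> FAULT, frames=[4,-] (faults so far: 1)
  step 1: ref 5 -> FAULT, frames=[4,5] (faults so far: 2)
  step 2: ref 2 -> FAULT, evict 4, frames=[2,5] (faults so far: 3)
  step 3: ref 2 -> HIT, frames=[2,5] (faults so far: 3)
  step 4: ref 3 -> FAULT, evict 5, frames=[2,3] (faults so far: 4)
  step 5: ref 1 -> FAULT, evict 2, frames=[1,3] (faults so far: 5)
  step 6: ref 2 -> FAULT, evict 3, frames=[1,2] (faults so far: 6)
  step 7: ref 3 -> FAULT, evict 1, frames=[3,2] (faults so far: 7)
  step 8: ref 5 -> FAULT, evict 2, frames=[3,5] (faults so far: 8)
  step 9: ref 2 -> FAULT, evict 3, frames=[2,5] (faults so far: 9)
  step 10: ref 5 -> HIT, frames=[2,5] (faults so far: 9)
  step 11: ref 3 -> FAULT, evict 2, frames=[3,5] (faults so far: 10)
  step 12: ref 2 -> FAULT, evict 5, frames=[3,2] (faults so far: 11)
  step 13: ref 5 -> FAULT, evict 3, frames=[5,2] (faults so far: 12)
  step 14: ref 2 -> HIT, frames=[5,2] (faults so far: 12)
  step 15: ref 5 -> HIT, frames=[5,2] (faults so far: 12)
  LRU total faults: 12
--- Optimal ---
  step 0: ref 4 -> FAULT, frames=[4,-] (faults so far: 1)
  step 1: ref 5 -> FAULT, frames=[4,5] (faults so far: 2)
  step 2: ref 2 -> FAULT, evict 4, frames=[2,5] (faults so far: 3)
  step 3: ref 2 -> HIT, frames=[2,5] (faults so far: 3)
  step 4: ref 3 -> FAULT, evict 5, frames=[2,3] (faults so far: 4)
  step 5: ref 1 -> FAULT, evict 3, frames=[2,1] (faults so far: 5)
  step 6: ref 2 -> HIT, frames=[2,1] (faults so far: 5)
  step 7: ref 3 -> FAULT, evict 1, frames=[2,3] (faults so far: 6)
  step 8: ref 5 -> FAULT, evict 3, frames=[2,5] (faults so far: 7)
  step 9: ref 2 -> HIT, frames=[2,5] (faults so far: 7)
  step 10: ref 5 -> HIT, frames=[2,5] (faults so far: 7)
  step 11: ref 3 -> FAULT, evict 5, frames=[2,3] (faults so far: 8)
  step 12: ref 2 -> HIT, frames=[2,3] (faults so far: 8)
  step 13: ref 5 -> FAULT, evict 3, frames=[2,5] (faults so far: 9)
  step 14: ref 2 -> HIT, frames=[2,5] (faults so far: 9)
  step 15: ref 5 -> HIT, frames=[2,5] (faults so far: 9)
  Optimal total faults: 9

Answer: 12 12 9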